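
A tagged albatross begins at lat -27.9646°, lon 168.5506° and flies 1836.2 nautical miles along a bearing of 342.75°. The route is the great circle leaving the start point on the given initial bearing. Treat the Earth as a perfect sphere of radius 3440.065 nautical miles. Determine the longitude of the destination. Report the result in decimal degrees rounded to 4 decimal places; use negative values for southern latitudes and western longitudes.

The arc subtends δ = 1836.2/3440.065 = 0.533769 rad at the centre.
Converting: φ₁ = -0.488074 rad, θ = 5.982116 rad.
Applying the spherical law of cosines for sides, sin φ₂ = sin φ₁ cos δ + cos φ₁ sin δ cos θ = 0.025466, so φ₂ = 1.4592°.
Then Δλ = atan2(-0.133258, 0.872837) = -0.151503 rad, from sin θ sin δ cos φ₁ over cos δ − sin φ₁ sin φ₂.
Hence λ₂ = 168.5506° + -8.6805° = 159.8701°.

longitude 159.8701°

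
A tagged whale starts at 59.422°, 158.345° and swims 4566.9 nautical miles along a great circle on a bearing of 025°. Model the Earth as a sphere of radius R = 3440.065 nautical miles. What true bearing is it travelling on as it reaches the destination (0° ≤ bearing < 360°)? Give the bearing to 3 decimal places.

final bearing 163.473°

δ = 4566.9/3440.065 = 1.327562 rad (76.0637°).
Start latitude φ₁ = 1.037110 rad; initial bearing θ = 0.436332 rad.
Applying the spherical law of cosines for sides, sin φ₂ = sin φ₁ cos δ + cos φ₁ sin δ cos θ = 0.654828, so φ₂ = 40.907°.
Δλ = atan2( sin θ sin δ cos φ₁ , cos δ − sin φ₁ sin φ₂ ) = atan2(0.208662, -0.322923) = 2.567917 rad = 147.131°.
λ₂ = 158.345° + 147.131° = 305.476°, normalized to (−180°, 180°] → -54.524°.
The forward bearing on arrival equals the back-azimuth from the destination plus 180°.
Back-azimuth from P₂ (40.907°, -54.524°) to P₁ (59.422°, 158.345°), with Δλ' = λ₁ − λ₂ = 212.869°: atan2( sin Δλ' cos φ₁ , cos φ₂ sin φ₁ − sin φ₂ cos φ₁ cos Δλ' ) = 343.473°.
Final bearing = (343.473° + 180°) mod 360° = 163.473°.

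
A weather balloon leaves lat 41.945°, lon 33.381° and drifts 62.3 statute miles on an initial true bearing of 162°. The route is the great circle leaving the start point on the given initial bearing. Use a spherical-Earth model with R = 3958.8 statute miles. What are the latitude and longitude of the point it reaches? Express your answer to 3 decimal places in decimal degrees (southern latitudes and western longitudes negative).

The arc subtends δ = 62.3/3958.8 = 0.015737 rad at the centre.
Converting: φ₁ = 0.732078 rad, θ = 2.827433 rad.
Destination latitude: φ₂ = arcsin( sin φ₁ cos δ + cos φ₁ sin δ cos θ ) = arcsin(0.657202) = 41.087°.
Δλ = atan2( sin θ sin δ cos φ₁ , cos δ − sin φ₁ sin φ₂ ) = atan2(0.003617, 0.560591) = 0.006452 rad = 0.370°.
λ₂ = 33.381° + 0.370° = 33.751°.

latitude 41.087°, longitude 33.751°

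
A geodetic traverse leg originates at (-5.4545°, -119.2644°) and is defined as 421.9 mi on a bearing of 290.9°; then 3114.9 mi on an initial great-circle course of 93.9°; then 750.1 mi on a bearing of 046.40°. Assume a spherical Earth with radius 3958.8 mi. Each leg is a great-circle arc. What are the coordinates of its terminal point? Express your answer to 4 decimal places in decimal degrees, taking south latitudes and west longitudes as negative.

latitude 2.4535°, longitude -71.9571°

Apply the spherical direct solution leg by leg, carrying full precision between legs.
Leg 1: from (-5.4545°, -119.2644°), δ = 421.9/3958.8 = 0.106573 rad, θ = 290.9° → φ = -3.2528°, λ = -124.9767°.
Leg 2: from (-3.2528°, -124.9767°), δ = 3114.9/3958.8 = 0.786829 rad, θ = 93.9° → φ = -5.0572°, λ = -79.8036°.
Leg 3: from (-5.0572°, -79.8036°), δ = 750.1/3958.8 = 0.189477 rad, θ = 46.4° → φ = 2.4535°, λ = -71.9571°.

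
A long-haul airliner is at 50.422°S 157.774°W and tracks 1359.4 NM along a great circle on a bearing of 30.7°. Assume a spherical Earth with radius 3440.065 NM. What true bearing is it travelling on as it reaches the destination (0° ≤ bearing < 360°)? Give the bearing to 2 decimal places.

final bearing 22.07°

δ = 1359.4/3440.065 = 0.395167 rad (22.6414°).
Converting: φ₁ = -0.880030 rad, θ = 0.535816 rad.
Applying the spherical law of cosines for sides, sin φ₂ = sin φ₁ cos δ + cos φ₁ sin δ cos θ = -0.500461, so φ₂ = -30.031°.
Δλ = atan2( sin θ sin δ cos φ₁ , cos δ − sin φ₁ sin φ₂ ) = atan2(0.125221, 0.537198) = 0.229011 rad = 13.121°.
Hence λ₂ = -157.774° + 13.121° = -144.653°.
The forward bearing on arrival equals the back-azimuth from the destination plus 180°.
Back-azimuth from P₂ (-30.03°, -144.65°) to P₁ (-50.42°, -157.77°), with Δλ' = λ₁ − λ₂ = -13.12°: atan2( sin Δλ' cos φ₁ , cos φ₂ sin φ₁ − sin φ₂ cos φ₁ cos Δλ' ) = 202.07°.
Final bearing = (202.07° + 180°) mod 360° = 22.07°.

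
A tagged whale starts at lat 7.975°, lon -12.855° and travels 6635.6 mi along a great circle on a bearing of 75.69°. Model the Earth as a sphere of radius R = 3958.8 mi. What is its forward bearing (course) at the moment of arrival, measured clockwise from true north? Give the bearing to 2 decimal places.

δ = 6635.6/3958.8 = 1.676164 rad (96.0372°).
Converting: φ₁ = 0.139190 rad, θ = 1.321040 rad.
Applying the spherical law of cosines for sides, sin φ₂ = sin φ₁ cos δ + cos φ₁ sin δ cos θ = 0.228828, so φ₂ = 13.228°.
For the longitude increment, Δλ = atan2( sin θ sin δ cos φ₁, cos δ − sin φ₁ sin φ₂ ) = atan2(0.954279, -0.136921) = 98.165°.
λ₂ = λ₁ + Δλ = 85.310°.
The forward bearing on arrival equals the back-azimuth from the destination plus 180°.
Back-azimuth from P₂ (13.23°, 85.31°) to P₁ (7.97°, -12.86°), with Δλ' = λ₁ − λ₂ = -98.17°: atan2( sin Δλ' cos φ₁ , cos φ₂ sin φ₁ − sin φ₂ cos φ₁ cos Δλ' ) = 279.68°.
Final bearing = (279.68° + 180°) mod 360° = 99.68°.

final bearing 99.68°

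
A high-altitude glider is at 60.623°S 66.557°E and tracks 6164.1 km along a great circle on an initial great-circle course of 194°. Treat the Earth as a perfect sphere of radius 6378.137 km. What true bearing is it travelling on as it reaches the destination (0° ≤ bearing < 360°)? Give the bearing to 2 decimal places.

Central angle δ = d/R = 0.966442 rad.
With φ₁ = -60.623° = -1.058071 rad and θ = 194° = 3.385939 rad:
Destination latitude: φ₂ = arcsin( sin φ₁ cos δ + cos φ₁ sin δ cos θ ) = arcsin(-0.886834) = -62.478°.
For the longitude increment, Δλ = atan2( sin θ sin δ cos φ₁, cos δ − sin φ₁ sin φ₂ ) = atan2(-0.097655, -0.204566) = -154.481°.
Hence λ₂ = 66.557° + -154.481° = -87.924°.
The forward bearing on arrival equals the back-azimuth from the destination plus 180°.
Back-azimuth from P₂ (-62.48°, -87.92°) to P₁ (-60.62°, 66.56°), with Δλ' = λ₁ − λ₂ = 154.48°: atan2( sin Δλ' cos φ₁ , cos φ₂ sin φ₁ − sin φ₂ cos φ₁ cos Δλ' ) = 165.12°.
Final bearing = (165.12° + 180°) mod 360° = 345.12°.

final bearing 345.12°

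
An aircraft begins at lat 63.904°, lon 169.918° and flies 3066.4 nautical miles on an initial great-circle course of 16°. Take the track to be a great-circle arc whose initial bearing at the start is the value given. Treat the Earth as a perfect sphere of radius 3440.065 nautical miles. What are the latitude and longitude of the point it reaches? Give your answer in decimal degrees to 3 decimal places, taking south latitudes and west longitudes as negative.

Central angle δ = d/R = 0.891379 rad.
Start latitude φ₁ = 1.115335 rad; initial bearing θ = 0.279253 rad.
sin φ₂ = sin φ₁ cos δ + cos φ₁ sin δ cos θ = (0.898058)(0.628340) + (0.439876)(0.777939)(0.961262) = 0.893227
φ₂ = asin(0.893227) = 1.104472 rad = 63.282°.
For the longitude increment, Δλ = atan2( sin θ sin δ cos φ₁, cos δ − sin φ₁ sin φ₂ ) = atan2(0.094322, -0.173830) = 151.515°.
λ₂ = 169.918° + 151.515° = 321.433°, normalized to (−180°, 180°] → -38.567°.

latitude 63.282°, longitude -38.567°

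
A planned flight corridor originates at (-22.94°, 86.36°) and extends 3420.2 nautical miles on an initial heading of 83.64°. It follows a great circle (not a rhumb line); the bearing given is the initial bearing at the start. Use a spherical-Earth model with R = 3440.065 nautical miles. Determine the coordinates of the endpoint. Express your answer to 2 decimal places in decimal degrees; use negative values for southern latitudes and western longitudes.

latitude -7.29°, longitude 143.50°

Central angle δ = d/R = 0.994225 rad.
With φ₁ = -22.94° = -0.400379 rad and θ = 83.64° = 1.459793 rad:
sin φ₂ = sin φ₁ cos δ + cos φ₁ sin δ cos θ = (-0.389767)(0.545152) + (0.920914)(0.838337)(0.110775) = -0.126960
φ₂ = asin(-0.126960) = -0.127304 rad = -7.29°.
Then Δλ = atan2(0.767284, 0.495668) = 0.997236 rad, from sin θ sin δ cos φ₁ over cos δ − sin φ₁ sin φ₂.
Hence λ₂ = 86.36° + 57.14° = 143.50°.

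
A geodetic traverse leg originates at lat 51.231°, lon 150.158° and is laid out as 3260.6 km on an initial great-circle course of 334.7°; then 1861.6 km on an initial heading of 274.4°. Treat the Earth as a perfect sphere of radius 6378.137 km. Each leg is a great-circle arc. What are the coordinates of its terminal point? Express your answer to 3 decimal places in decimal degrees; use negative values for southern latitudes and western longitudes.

Apply the spherical direct solution leg by leg, carrying full precision between legs.
Leg 1: from (51.231°, 150.158°), δ = 3260.6/6378.137 = 0.511215 rad, θ = 334.7° → φ = 73.129°, λ = 104.067°.
Leg 2: from (73.129°, 104.067°), δ = 1861.6/6378.137 = 0.291872 rad, θ = 274.4° → φ = 67.353°, λ = 55.900°.

latitude 67.353°, longitude 55.900°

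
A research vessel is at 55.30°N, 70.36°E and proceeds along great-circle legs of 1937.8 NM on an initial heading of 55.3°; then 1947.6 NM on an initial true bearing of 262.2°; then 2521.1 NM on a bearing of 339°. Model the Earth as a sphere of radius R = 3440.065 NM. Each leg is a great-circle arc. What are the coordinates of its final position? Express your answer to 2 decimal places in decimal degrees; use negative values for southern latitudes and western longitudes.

Apply the spherical direct solution leg by leg, carrying full precision between legs.
Leg 1: from (55.30°, 70.36°), δ = 1937.8/3440.065 = 0.563303 rad, θ = 55.3° → φ = 60.25°, λ = 132.57°.
Leg 2: from (60.25°, 132.57°), δ = 1947.6/3440.065 = 0.566152 rad, θ = 262.2° → φ = 44.15°, λ = 84.78°.
Leg 3: from (44.15°, 84.78°), δ = 2521.1/3440.065 = 0.732864 rad, θ = 339° → φ = 74.98°, λ = 17.05°.

latitude 74.98°, longitude 17.05°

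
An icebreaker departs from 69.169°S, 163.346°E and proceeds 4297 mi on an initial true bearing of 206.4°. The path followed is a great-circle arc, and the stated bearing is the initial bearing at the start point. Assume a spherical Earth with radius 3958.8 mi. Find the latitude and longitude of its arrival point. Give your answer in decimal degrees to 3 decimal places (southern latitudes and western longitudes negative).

latitude -45.871°, longitude 17.737°

δ = 4297/3958.8 = 1.085430 rad (62.1906°).
With φ₁ = -69.169° = -1.207227 rad and θ = 206.4° = 3.602360 rad:
Destination latitude: φ₂ = arcsin( sin φ₁ cos δ + cos φ₁ sin δ cos θ ) = arcsin(-0.717775) = -45.871°.
Then Δλ = atan2(-0.139856, -0.204324) = -2.541358 rad, from sin θ sin δ cos φ₁ over cos δ − sin φ₁ sin φ₂.
λ₂ = λ₁ + Δλ = 17.737°.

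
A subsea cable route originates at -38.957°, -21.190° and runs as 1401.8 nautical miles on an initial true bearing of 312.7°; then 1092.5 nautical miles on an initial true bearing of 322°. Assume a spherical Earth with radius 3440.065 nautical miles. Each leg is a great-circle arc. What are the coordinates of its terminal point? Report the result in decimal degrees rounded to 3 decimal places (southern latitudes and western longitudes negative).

latitude -6.954°, longitude -50.614°

Apply the spherical direct solution leg by leg, carrying full precision between legs.
Leg 1: from (-38.957°, -21.190°), δ = 1401.8/3440.065 = 0.407492 rad, θ = 312.7° → φ = -21.608°, λ = -39.446°.
Leg 2: from (-21.608°, -39.446°), δ = 1092.5/3440.065 = 0.317581 rad, θ = 322° → φ = -6.954°, λ = -50.614°.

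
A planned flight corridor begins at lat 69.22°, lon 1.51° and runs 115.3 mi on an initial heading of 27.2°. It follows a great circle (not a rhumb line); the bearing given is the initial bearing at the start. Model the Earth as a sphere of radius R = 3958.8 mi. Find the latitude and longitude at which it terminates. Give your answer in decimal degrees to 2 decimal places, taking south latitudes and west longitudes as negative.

latitude 70.69°, longitude 3.82°

Angular distance δ = d/R = 115.3 / 3958.8 = 0.029125 rad.
With φ₁ = 69.22° = 1.208117 rad and θ = 27.2° = 0.474730 rad:
Applying the spherical law of cosines for sides, sin φ₂ = sin φ₁ cos δ + cos φ₁ sin δ cos θ = 0.943742, so φ₂ = 70.69°.
For the longitude increment, Δλ = atan2( sin θ sin δ cos φ₁, cos δ − sin φ₁ sin φ₂ ) = atan2(0.004723, 0.117225) = 2.31°.
λ₂ = 1.51° + 2.31° = 3.82°.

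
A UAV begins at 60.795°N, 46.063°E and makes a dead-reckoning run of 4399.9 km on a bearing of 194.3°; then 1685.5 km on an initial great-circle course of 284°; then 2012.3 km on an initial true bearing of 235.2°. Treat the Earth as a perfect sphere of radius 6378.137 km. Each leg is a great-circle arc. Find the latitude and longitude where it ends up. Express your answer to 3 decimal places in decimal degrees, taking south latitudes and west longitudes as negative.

latitude 13.686°, longitude 4.908°

Apply the spherical direct solution leg by leg, carrying full precision between legs.
Leg 1: from (60.795°, 46.063°), δ = 4399.9/6378.137 = 0.689841 rad, θ = 194.3° → φ = 21.863°, λ = 36.311°.
Leg 2: from (21.863°, 36.311°), δ = 1685.5/6378.137 = 0.264262 rad, θ = 284° → φ = 24.715°, λ = 20.111°.
Leg 3: from (24.715°, 20.111°), δ = 2012.3/6378.137 = 0.315500 rad, θ = 235.2° → φ = 13.686°, λ = 4.908°.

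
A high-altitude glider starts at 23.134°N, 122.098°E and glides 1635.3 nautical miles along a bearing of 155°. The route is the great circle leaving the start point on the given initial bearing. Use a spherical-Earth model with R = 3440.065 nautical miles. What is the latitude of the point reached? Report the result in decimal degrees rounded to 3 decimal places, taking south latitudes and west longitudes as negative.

The arc subtends δ = 1635.3/3440.065 = 0.475369 rad at the centre.
Converting: φ₁ = 0.403764 rad, θ = 2.705260 rad.
Applying the spherical law of cosines for sides, sin φ₂ = sin φ₁ cos δ + cos φ₁ sin δ cos θ = -0.032112, so φ₂ = -1.840°.
Then Δλ = atan2(0.177865, 0.901740) = 0.194747 rad, from sin θ sin δ cos φ₁ over cos δ − sin φ₁ sin φ₂.
λ₂ = λ₁ + Δλ = 133.256°.

latitude -1.840°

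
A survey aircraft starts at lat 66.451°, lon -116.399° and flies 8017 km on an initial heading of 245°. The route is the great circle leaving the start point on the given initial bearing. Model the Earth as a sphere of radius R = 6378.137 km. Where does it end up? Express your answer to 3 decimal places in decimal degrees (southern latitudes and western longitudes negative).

Central angle δ = d/R = 1.256950 rad.
Converting: φ₁ = 1.159789 rad, θ = 4.276057 rad.
Destination latitude: φ₂ = arcsin( sin φ₁ cos δ + cos φ₁ sin δ cos θ ) = arcsin(0.122406) = 7.031°.
Then Δλ = atan2(-0.344413, 0.196507) = -1.052308 rad, from sin θ sin δ cos φ₁ over cos δ − sin φ₁ sin φ₂.
λ₂ = -116.399° + -60.293° = -176.692°.

latitude 7.031°, longitude -176.692°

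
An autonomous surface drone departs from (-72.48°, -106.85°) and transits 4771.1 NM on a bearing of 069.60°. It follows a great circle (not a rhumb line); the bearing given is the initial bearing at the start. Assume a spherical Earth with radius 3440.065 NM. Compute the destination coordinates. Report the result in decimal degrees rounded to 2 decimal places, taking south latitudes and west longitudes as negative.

The arc subtends δ = 4771.1/3440.065 = 1.386921 rad at the centre.
With φ₁ = -72.48° = -1.265015 rad and θ = 69.6° = 1.214749 rad:
Destination latitude: φ₂ = arcsin( sin φ₁ cos δ + cos φ₁ sin δ cos θ ) = arcsin(-0.071194) = -4.08°.
Δλ = atan2( sin θ sin δ cos φ₁ , cos δ − sin φ₁ sin φ₂ ) = atan2(0.277402, 0.114949) = 1.177958 rad = 67.49°.
λ₂ = -106.85° + 67.49° = -39.36°.

latitude -4.08°, longitude -39.36°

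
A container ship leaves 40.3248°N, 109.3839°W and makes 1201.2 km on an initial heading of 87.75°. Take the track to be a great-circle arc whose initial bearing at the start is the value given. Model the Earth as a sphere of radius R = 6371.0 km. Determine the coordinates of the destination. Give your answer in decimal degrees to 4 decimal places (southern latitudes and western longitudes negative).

latitude 39.8860°, longitude -95.2569°

Central angle δ = d/R = 0.188542 rad.
Converting: φ₁ = 0.703801 rad, θ = 1.531526 rad.
Applying the spherical law of cosines for sides, sin φ₂ = sin φ₁ cos δ + cos φ₁ sin δ cos θ = 0.641262, so φ₂ = 39.8860°.
Then Δλ = atan2(0.142782, 0.567305) = 0.246563 rad, from sin θ sin δ cos φ₁ over cos δ − sin φ₁ sin φ₂.
λ₂ = λ₁ + Δλ = -95.2569°.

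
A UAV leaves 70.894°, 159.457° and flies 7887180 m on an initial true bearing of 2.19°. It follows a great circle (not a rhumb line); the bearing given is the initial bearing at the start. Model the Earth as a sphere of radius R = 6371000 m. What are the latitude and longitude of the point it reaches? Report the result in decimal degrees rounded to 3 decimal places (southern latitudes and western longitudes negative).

latitude 38.158°, longitude -23.176°

The arc subtends δ = 7887180/6371000 = 1.237981 rad at the centre.
Converting: φ₁ = 1.237334 rad, θ = 0.038223 rad.
Applying the spherical law of cosines for sides, sin φ₂ = sin φ₁ cos δ + cos φ₁ sin δ cos θ = 0.617838, so φ₂ = 38.158°.
For the longitude increment, Δλ = atan2( sin θ sin δ cos φ₁, cos δ − sin φ₁ sin φ₂ ) = atan2(0.011822, -0.257099) = 177.367°.
λ₂ = 159.457° + 177.367° = 336.824°, normalized to (−180°, 180°] → -23.176°.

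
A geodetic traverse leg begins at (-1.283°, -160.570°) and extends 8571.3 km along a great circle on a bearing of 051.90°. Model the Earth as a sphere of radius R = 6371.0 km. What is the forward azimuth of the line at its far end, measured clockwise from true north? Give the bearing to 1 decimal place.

Central angle δ = d/R = 1.345362 rad.
Converting: φ₁ = -0.022393 rad, θ = 0.905826 rad.
sin φ₂ = sin φ₁ cos δ + cos φ₁ sin δ cos θ = (-0.022391)(0.223530) + (0.999749)(0.974697)(0.617036) = 0.596267
φ₂ = asin(0.596267) = 0.638843 rad = 36.603°.
Then Δλ = atan2(0.766831, 0.236881) = 1.271187 rad, from sin θ sin δ cos φ₁ over cos δ − sin φ₁ sin φ₂.
λ₂ = λ₁ + Δλ = -87.736°.
The forward bearing on arrival equals the back-azimuth from the destination plus 180°.
Back-azimuth from P₂ (36.6°, -87.7°) to P₁ (-1.3°, -160.6°), with Δλ' = λ₁ − λ₂ = -72.8°: atan2( sin Δλ' cos φ₁ , cos φ₂ sin φ₁ − sin φ₂ cos φ₁ cos Δλ' ) = 258.5°.
Final bearing = (258.5° + 180°) mod 360° = 78.5°.

final bearing 78.5°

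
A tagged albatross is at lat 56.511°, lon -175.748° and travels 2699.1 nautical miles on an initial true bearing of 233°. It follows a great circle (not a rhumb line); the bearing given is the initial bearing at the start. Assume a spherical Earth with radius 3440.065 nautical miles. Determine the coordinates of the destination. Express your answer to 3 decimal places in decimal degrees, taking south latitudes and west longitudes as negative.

latitude 20.828°, longitude 147.115°

Angular distance δ = d/R = 2699.1 / 3440.065 = 0.784607 rad.
With φ₁ = 56.511° = 0.986303 rad and θ = 233° = 4.066617 rad:
sin φ₂ = sin φ₁ cos δ + cos φ₁ sin δ cos θ = (0.833992)(0.707666) + (0.551777)(0.706547)(-0.601815) = 0.355566
φ₂ = asin(0.355566) = 0.363520 rad = 20.828°.
For the longitude increment, Δλ = atan2( sin θ sin δ cos φ₁, cos δ − sin φ₁ sin φ₂ ) = atan2(-0.311353, 0.411127) = -37.137°.
λ₂ = -175.748° + -37.137° = -212.885°, normalized to (−180°, 180°] → 147.115°.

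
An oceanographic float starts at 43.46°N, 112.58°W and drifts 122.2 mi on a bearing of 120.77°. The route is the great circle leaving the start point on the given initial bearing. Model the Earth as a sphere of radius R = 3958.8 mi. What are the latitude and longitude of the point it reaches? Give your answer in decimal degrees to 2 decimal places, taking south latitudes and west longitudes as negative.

Central angle δ = d/R = 0.030868 rad.
With φ₁ = 43.46° = 0.758520 rad and θ = 120.77° = 2.107834 rad:
Applying the spherical law of cosines for sides, sin φ₂ = sin φ₁ cos δ + cos φ₁ sin δ cos θ = 0.676060, so φ₂ = 42.54°.
Δλ = atan2( sin θ sin δ cos φ₁ , cos δ − sin φ₁ sin φ₂ ) = atan2(0.019248, 0.534497) = 0.035997 rad = 2.06°.
λ₂ = -112.58° + 2.06° = -110.52°.

latitude 42.54°, longitude -110.52°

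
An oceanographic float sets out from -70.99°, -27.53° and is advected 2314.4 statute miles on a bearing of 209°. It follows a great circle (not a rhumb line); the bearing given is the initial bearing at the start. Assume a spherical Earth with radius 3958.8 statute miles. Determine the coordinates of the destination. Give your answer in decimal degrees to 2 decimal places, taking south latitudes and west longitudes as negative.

Angular distance δ = d/R = 2314.4 / 3958.8 = 0.584622 rad.
With φ₁ = -70.99° = -1.239009 rad and θ = 209° = 3.647738 rad:
sin φ₂ = sin φ₁ cos δ + cos φ₁ sin δ cos θ = (-0.945462)(0.833921) + (0.325733)(0.551884)(-0.874620) = -0.945668
φ₂ = asin(-0.945668) = -1.239643 rad = -71.03°.
For the longitude increment, Δλ = atan2( sin θ sin δ cos φ₁, cos δ − sin φ₁ sin φ₂ ) = atan2(-0.087153, -0.060172) = -124.62°.
Hence λ₂ = -27.53° + -124.62° = -152.15°.

latitude -71.03°, longitude -152.15°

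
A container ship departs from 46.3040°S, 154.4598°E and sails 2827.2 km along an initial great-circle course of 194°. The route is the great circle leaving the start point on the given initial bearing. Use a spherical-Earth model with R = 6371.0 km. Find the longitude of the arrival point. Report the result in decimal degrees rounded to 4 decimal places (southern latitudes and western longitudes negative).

longitude 136.6193°

Angular distance δ = d/R = 2827.2 / 6371 = 0.443761 rad.
Converting: φ₁ = -0.808157 rad, θ = 3.385939 rad.
sin φ₂ = sin φ₁ cos δ + cos φ₁ sin δ cos θ = (-0.723015)(0.903143) + (0.690832)(0.429339)(-0.970296) = -0.940777
φ₂ = asin(-0.940777) = -1.224916 rad = -70.1825°.
For the longitude increment, Δλ = atan2( sin θ sin δ cos φ₁, cos δ − sin φ₁ sin φ₂ ) = atan2(-0.071754, 0.222947) = -17.8405°.
λ₂ = 154.4598° + -17.8405° = 136.6193°.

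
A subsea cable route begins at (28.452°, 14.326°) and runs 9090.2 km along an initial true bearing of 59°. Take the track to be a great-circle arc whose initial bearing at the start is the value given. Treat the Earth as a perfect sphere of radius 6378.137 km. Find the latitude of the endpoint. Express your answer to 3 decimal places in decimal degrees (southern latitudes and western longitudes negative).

latitude 31.142°

δ = 9090.2/6378.137 = 1.425212 rad (81.6587°).
Converting: φ₁ = 0.496581 rad, θ = 1.029744 rad.
Applying the spherical law of cosines for sides, sin φ₂ = sin φ₁ cos δ + cos φ₁ sin δ cos θ = 0.517154, so φ₂ = 31.142°.
Then Δλ = atan2(0.745663, -0.101314) = 1.705840 rad, from sin θ sin δ cos φ₁ over cos δ − sin φ₁ sin φ₂.
Hence λ₂ = 14.326° + 97.737° = 112.063°.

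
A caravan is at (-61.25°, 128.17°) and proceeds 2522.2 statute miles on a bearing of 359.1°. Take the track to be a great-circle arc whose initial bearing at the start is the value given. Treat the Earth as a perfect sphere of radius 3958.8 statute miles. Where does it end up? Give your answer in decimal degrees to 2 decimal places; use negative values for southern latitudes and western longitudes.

The arc subtends δ = 2522.2/3958.8 = 0.637112 rad at the centre.
Converting: φ₁ = -1.069014 rad, θ = 6.267477 rad.
Destination latitude: φ₂ = arcsin( sin φ₁ cos δ + cos φ₁ sin δ cos θ ) = arcsin(-0.418634) = -24.75°.
Then Δλ = atan2(-0.004494, 0.436789) = -0.010289 rad, from sin θ sin δ cos φ₁ over cos δ − sin φ₁ sin φ₂.
λ₂ = λ₁ + Δλ = 127.58°.

latitude -24.75°, longitude 127.58°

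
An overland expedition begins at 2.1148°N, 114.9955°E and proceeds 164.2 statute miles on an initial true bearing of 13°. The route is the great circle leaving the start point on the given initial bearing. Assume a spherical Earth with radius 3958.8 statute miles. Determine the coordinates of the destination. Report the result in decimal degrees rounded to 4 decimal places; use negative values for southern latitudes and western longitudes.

latitude 4.4302°, longitude 115.5315°

The arc subtends δ = 164.2/3958.8 = 0.041477 rad at the centre.
Converting: φ₁ = 0.036910 rad, θ = 0.226893 rad.
sin φ₂ = sin φ₁ cos δ + cos φ₁ sin δ cos θ = (0.036902)(0.999140) + (0.999319)(0.041465)(0.974370) = 0.077245
φ₂ = asin(0.077245) = 0.077322 rad = 4.4302°.
Δλ = atan2( sin θ sin δ cos φ₁ , cos δ − sin φ₁ sin φ₂ ) = atan2(0.009321, 0.996289) = 0.009356 rad = 0.5360°.
λ₂ = λ₁ + Δλ = 115.5315°.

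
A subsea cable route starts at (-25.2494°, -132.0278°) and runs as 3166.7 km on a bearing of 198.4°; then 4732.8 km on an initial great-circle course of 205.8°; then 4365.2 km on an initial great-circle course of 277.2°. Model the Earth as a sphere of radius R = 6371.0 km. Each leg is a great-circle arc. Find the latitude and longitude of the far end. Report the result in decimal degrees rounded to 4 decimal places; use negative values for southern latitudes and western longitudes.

latitude -45.7601°, longitude 55.8117°

Apply the spherical direct solution leg by leg, carrying full precision between legs.
Leg 1: from (-25.2494°, -132.0278°), δ = 3166.7/6371 = 0.497049 rad, θ = 198.4° → φ = -51.6441°, λ = -146.0648°.
Leg 2: from (-51.6441°, -146.0648°), δ = 4732.8/6371 = 0.742866 rad, θ = 205.8° → φ = -72.8363°, λ = 119.9536°.
Leg 3: from (-72.8363°, 119.9536°), δ = 4365.2/6371 = 0.685167 rad, θ = 277.2° → φ = -45.7601°, λ = 55.8117°.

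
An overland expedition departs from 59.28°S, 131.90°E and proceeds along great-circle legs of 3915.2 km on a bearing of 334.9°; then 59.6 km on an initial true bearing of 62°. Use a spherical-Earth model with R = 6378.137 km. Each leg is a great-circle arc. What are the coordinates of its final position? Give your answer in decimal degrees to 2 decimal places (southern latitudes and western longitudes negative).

Apply the spherical direct solution leg by leg, carrying full precision between legs.
Leg 1: from (-59.28°, 131.90°), δ = 3915.2/6378.137 = 0.613847 rad, θ = 334.9° → φ = -25.87°, λ = 116.14°.
Leg 2: from (-25.87°, 116.14°), δ = 59.6/6378.137 = 0.009344 rad, θ = 62° → φ = -25.61°, λ = 116.67°.

latitude -25.61°, longitude 116.67°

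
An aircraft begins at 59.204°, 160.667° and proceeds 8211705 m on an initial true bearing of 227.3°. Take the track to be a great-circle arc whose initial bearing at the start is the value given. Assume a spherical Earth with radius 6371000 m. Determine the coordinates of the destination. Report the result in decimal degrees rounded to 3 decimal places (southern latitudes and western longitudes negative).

The arc subtends δ = 8211705/6371000 = 1.288919 rad at the centre.
With φ₁ = 59.204° = 1.033305 rad and θ = 227.3° = 3.967133 rad:
Applying the spherical law of cosines for sides, sin φ₂ = sin φ₁ cos δ + cos φ₁ sin δ cos θ = -0.094566, so φ₂ = -5.426°.
For the longitude increment, Δλ = atan2( sin θ sin δ cos φ₁, cos δ − sin φ₁ sin φ₂ ) = atan2(-0.361414, 0.359391) = -45.161°.
λ₂ = 160.667° + -45.161° = 115.506°.

latitude -5.426°, longitude 115.506°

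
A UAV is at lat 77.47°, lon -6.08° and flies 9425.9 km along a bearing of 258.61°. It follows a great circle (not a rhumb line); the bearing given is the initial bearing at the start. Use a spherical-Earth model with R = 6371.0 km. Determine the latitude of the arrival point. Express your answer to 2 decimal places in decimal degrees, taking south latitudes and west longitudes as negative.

latitude 2.66°

The arc subtends δ = 9425.9/6371 = 1.479501 rad at the centre.
With φ₁ = 77.47° = 1.352107 rad and θ = 258.61° = 4.513596 rad:
sin φ₂ = sin φ₁ cos δ + cos φ₁ sin δ cos θ = (0.976183)(0.091169) + (0.216951)(0.995835)(-0.197486) = 0.046331
φ₂ = asin(0.046331) = 0.046348 rad = 2.66°.
Δλ = atan2( sin θ sin δ cos φ₁ , cos δ − sin φ₁ sin φ₂ ) = atan2(-0.211792, 0.045941) = -1.357189 rad = -77.76°.
λ₂ = λ₁ + Δλ = -83.84°.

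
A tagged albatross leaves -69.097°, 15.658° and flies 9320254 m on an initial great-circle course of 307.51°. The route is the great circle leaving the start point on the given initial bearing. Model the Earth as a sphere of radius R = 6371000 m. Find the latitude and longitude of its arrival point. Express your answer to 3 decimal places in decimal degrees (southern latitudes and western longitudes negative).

Central angle δ = d/R = 1.462919 rad.
With φ₁ = -69.097° = -1.205970 rad and θ = 307.51° = 5.367062 rad:
sin φ₂ = sin φ₁ cos δ + cos φ₁ sin δ cos θ = (-0.934186)(0.107669) + (0.356787)(0.994187)(0.608900) = 0.115402
φ₂ = asin(0.115402) = 0.115660 rad = 6.627°.
For the longitude increment, Δλ = atan2( sin θ sin δ cos φ₁, cos δ − sin φ₁ sin φ₂ ) = atan2(-0.281375, 0.215476) = -52.555°.
λ₂ = λ₁ + Δλ = -36.897°.

latitude 6.627°, longitude -36.897°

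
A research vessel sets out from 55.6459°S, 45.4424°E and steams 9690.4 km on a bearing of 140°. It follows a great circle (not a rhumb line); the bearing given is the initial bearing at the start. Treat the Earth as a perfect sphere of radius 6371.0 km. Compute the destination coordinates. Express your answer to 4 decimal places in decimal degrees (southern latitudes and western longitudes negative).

latitude -28.2180°, longitude 178.6750°

δ = 9690.4/6371 = 1.521017 rad (87.1479°).
Converting: φ₁ = -0.971204 rad, θ = 2.443461 rad.
Destination latitude: φ₂ = arcsin( sin φ₁ cos δ + cos φ₁ sin δ cos θ ) = arcsin(-0.472827) = -28.2180°.
Then Δλ = atan2(0.362279, -0.340591) = 2.325347 rad, from sin θ sin δ cos φ₁ over cos δ − sin φ₁ sin φ₂.
λ₂ = λ₁ + Δλ = 178.6750°.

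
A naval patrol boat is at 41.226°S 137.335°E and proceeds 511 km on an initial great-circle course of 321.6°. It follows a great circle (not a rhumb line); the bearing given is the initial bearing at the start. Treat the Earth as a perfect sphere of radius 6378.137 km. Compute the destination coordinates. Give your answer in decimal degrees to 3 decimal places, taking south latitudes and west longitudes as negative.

Central angle δ = d/R = 0.080117 rad.
With φ₁ = -41.226° = -0.719529 rad and θ = 321.6° = 5.612979 rad:
Destination latitude: φ₂ = arcsin( sin φ₁ cos δ + cos φ₁ sin δ cos θ ) = arcsin(-0.609744) = -37.571°.
Then Δλ = atan2(-0.037389, 0.594952) = -0.062761 rad, from sin θ sin δ cos φ₁ over cos δ − sin φ₁ sin φ₂.
λ₂ = λ₁ + Δλ = 133.739°.

latitude -37.571°, longitude 133.739°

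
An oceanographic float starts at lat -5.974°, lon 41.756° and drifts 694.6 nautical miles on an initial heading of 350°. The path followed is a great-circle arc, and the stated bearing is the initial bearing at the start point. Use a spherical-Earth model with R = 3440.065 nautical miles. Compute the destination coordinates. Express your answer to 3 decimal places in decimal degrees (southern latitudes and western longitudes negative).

Angular distance δ = d/R = 694.6 / 3440.065 = 0.201915 rad.
Start latitude φ₁ = -0.104266 rad; initial bearing θ = 6.108652 rad.
Applying the spherical law of cosines for sides, sin φ₂ = sin φ₁ cos δ + cos φ₁ sin δ cos θ = 0.094464, so φ₂ = 5.420°.
For the longitude increment, Δλ = atan2( sin θ sin δ cos φ₁, cos δ − sin φ₁ sin φ₂ ) = atan2(-0.034635, 0.989516) = -2.005°.
λ₂ = 41.756° + -2.005° = 39.751°.

latitude 5.420°, longitude 39.751°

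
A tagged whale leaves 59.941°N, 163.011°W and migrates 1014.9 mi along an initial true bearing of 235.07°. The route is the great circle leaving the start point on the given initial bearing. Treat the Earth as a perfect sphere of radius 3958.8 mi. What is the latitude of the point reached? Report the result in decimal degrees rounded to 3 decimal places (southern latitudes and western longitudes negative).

latitude 49.863°

Central angle δ = d/R = 0.256366 rad.
With φ₁ = 59.941° = 1.046168 rad and θ = 235.07° = 4.102745 rad:
Destination latitude: φ₂ = arcsin( sin φ₁ cos δ + cos φ₁ sin δ cos θ ) = arcsin(0.764501) = 49.863°.
Then Δλ = atan2(-0.104129, 0.305635) = -0.328363 rad, from sin θ sin δ cos φ₁ over cos δ − sin φ₁ sin φ₂.
λ₂ = -163.011° + -18.814° = -181.825°, normalized to (−180°, 180°] → 178.175°.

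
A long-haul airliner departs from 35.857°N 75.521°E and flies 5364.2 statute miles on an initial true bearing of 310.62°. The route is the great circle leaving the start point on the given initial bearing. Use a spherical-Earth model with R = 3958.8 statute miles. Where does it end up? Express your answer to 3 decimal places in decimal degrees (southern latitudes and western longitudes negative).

latitude 39.855°, longitude -29.501°

Angular distance δ = d/R = 5364.2 / 3958.8 = 1.355007 rad.
Converting: φ₁ = 0.625823 rad, θ = 5.421342 rad.
Applying the spherical law of cosines for sides, sin φ₂ = sin φ₁ cos δ + cos φ₁ sin δ cos θ = 0.640841, so φ₂ = 39.855°.
Δλ = atan2( sin θ sin δ cos φ₁ , cos δ − sin φ₁ sin φ₂ ) = atan2(-0.600923, -0.161263) = -1.832977 rad = -105.022°.
λ₂ = λ₁ + Δλ = -29.501°.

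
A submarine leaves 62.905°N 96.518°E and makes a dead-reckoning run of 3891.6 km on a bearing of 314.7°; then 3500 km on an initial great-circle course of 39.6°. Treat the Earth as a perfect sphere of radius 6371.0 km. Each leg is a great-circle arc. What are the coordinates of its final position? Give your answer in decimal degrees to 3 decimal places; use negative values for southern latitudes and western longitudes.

latitude 70.525°, longitude 101.819°

Apply the spherical direct solution leg by leg, carrying full precision between legs.
Leg 1: from (62.905°, 96.518°), δ = 3891.6/6371 = 0.610830 rad, θ = 314.7° → φ = 65.926°, λ = 8.478°.
Leg 2: from (65.926°, 8.478°), δ = 3500/6371 = 0.549364 rad, θ = 39.6° → φ = 70.525°, λ = 101.819°.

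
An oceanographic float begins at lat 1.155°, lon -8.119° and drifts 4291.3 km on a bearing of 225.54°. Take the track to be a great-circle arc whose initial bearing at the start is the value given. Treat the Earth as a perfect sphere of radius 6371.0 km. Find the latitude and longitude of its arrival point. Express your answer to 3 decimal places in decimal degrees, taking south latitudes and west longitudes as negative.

δ = 4291.3/6371 = 0.673568 rad (38.5926°).
Start latitude φ₁ = 0.020159 rad; initial bearing θ = 3.936416 rad.
Destination latitude: φ₂ = arcsin( sin φ₁ cos δ + cos φ₁ sin δ cos θ ) = arcsin(-0.421058) = -24.901°.
Then Δλ = atan2(-0.445125, 0.790089) = -0.513062 rad, from sin θ sin δ cos φ₁ over cos δ − sin φ₁ sin φ₂.
λ₂ = λ₁ + Δλ = -37.515°.

latitude -24.901°, longitude -37.515°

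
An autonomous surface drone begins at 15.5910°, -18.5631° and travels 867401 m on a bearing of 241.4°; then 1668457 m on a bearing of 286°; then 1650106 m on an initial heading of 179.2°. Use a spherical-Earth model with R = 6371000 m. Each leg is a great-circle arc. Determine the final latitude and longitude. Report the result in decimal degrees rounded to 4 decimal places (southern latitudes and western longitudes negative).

latitude 0.6249°, longitude -40.3139°

Apply the spherical direct solution leg by leg, carrying full precision between legs.
Leg 1: from (15.5910°, -18.5631°), δ = 867401/6371000 = 0.136148 rad, θ = 241.4° → φ = 11.7534°, λ = -25.5544°.
Leg 2: from (11.7534°, -25.5544°), δ = 1668457/6371000 = 0.261883 rad, θ = 286° → φ = 15.4633°, λ = -40.5188°.
Leg 3: from (15.4633°, -40.5188°), δ = 1650106/6371000 = 0.259003 rad, θ = 179.2° → φ = 0.6249°, λ = -40.3139°.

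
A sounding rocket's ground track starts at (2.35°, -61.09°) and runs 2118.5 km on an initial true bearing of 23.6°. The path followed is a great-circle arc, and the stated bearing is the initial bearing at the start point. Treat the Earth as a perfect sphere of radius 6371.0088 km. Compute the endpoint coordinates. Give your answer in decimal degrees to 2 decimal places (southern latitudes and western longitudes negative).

Central angle δ = d/R = 0.332522 rad.
Converting: φ₁ = 0.041015 rad, θ = 0.411898 rad.
Applying the spherical law of cosines for sides, sin φ₂ = sin φ₁ cos δ + cos φ₁ sin δ cos θ = 0.337632, so φ₂ = 19.73°.
Then Δλ = atan2(0.130575, 0.931378) = 0.139288 rad, from sin θ sin δ cos φ₁ over cos δ − sin φ₁ sin φ₂.
λ₂ = -61.09° + 7.98° = -53.11°.

latitude 19.73°, longitude -53.11°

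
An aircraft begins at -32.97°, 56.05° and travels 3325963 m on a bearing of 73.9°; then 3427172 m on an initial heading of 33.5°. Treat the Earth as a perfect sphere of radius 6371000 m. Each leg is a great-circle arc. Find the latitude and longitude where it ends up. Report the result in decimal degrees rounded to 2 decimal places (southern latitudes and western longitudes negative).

Apply the spherical direct solution leg by leg, carrying full precision between legs.
Leg 1: from (-32.97°, 56.05°), δ = 3325963/6371000 = 0.522047 rad, θ = 73.9° → φ = -20.84°, λ = 86.89°.
Leg 2: from (-20.84°, 86.89°), δ = 3427172/6371000 = 0.537933 rad, θ = 33.5° → φ = 5.38°, λ = 103.39°.

latitude 5.38°, longitude 103.39°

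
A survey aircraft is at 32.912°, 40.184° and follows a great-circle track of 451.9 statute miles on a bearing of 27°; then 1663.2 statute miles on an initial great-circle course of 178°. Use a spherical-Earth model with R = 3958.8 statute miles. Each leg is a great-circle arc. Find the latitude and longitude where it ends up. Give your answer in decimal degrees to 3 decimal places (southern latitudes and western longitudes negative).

Apply the spherical direct solution leg by leg, carrying full precision between legs.
Leg 1: from (32.912°, 40.184°), δ = 451.9/3958.8 = 0.114151 rad, θ = 27° → φ = 38.683°, λ = 43.982°.
Leg 2: from (38.683°, 43.982°), δ = 1663.2/3958.8 = 0.420127 rad, θ = 178° → φ = 14.623°, λ = 44.825°.

latitude 14.623°, longitude 44.825°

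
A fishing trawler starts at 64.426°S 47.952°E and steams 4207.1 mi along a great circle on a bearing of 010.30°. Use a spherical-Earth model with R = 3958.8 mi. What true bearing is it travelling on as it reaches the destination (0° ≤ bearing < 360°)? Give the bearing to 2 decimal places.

final bearing 4.44°

Angular distance δ = d/R = 4207.1 / 3958.8 = 1.062721 rad.
Converting: φ₁ = -1.124446 rad, θ = 0.179769 rad.
Destination latitude: φ₂ = arcsin( sin φ₁ cos δ + cos φ₁ sin δ cos θ ) = arcsin(-0.067763) = -3.886°.
For the longitude increment, Δλ = atan2( sin θ sin δ cos φ₁, cos δ − sin φ₁ sin φ₂ ) = atan2(0.067435, 0.425372) = 9.008°.
Hence λ₂ = 47.952° + 9.008° = 56.960°.
The forward bearing on arrival equals the back-azimuth from the destination plus 180°.
Back-azimuth from P₂ (-3.89°, 56.96°) to P₁ (-64.43°, 47.95°), with Δλ' = λ₁ − λ₂ = -9.01°: atan2( sin Δλ' cos φ₁ , cos φ₂ sin φ₁ − sin φ₂ cos φ₁ cos Δλ' ) = 184.44°.
Final bearing = (184.44° + 180°) mod 360° = 4.44°.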